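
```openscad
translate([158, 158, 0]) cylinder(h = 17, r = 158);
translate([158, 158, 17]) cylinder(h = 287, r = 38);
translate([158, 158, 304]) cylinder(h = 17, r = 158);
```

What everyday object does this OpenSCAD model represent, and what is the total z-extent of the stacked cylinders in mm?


A spool. The overall height is 321 mm.

Three coaxial cylinders, large–small–large — a spool. Two 17 mm flanges and a 287 mm core give 17 + 287 + 17 = 321 mm.


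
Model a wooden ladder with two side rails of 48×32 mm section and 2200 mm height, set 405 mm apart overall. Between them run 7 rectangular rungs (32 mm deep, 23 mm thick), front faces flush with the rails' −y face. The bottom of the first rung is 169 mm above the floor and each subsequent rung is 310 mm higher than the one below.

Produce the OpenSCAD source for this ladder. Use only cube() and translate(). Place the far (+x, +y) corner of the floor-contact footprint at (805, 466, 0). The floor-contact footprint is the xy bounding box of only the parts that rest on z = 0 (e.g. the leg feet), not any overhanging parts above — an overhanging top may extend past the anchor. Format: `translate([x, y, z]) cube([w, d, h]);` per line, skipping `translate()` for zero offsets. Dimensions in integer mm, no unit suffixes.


translate([400, 434, 0]) cube([48, 32, 2200]);
translate([757, 434, 0]) cube([48, 32, 2200]);
translate([448, 434, 169]) cube([309, 32, 23]);
translate([448, 434, 479]) cube([309, 32, 23]);
translate([448, 434, 789]) cube([309, 32, 23]);
translate([448, 434, 1099]) cube([309, 32, 23]);
translate([448, 434, 1409]) cube([309, 32, 23]);
translate([448, 434, 1719]) cube([309, 32, 23]);
translate([448, 434, 2029]) cube([309, 32, 23]);


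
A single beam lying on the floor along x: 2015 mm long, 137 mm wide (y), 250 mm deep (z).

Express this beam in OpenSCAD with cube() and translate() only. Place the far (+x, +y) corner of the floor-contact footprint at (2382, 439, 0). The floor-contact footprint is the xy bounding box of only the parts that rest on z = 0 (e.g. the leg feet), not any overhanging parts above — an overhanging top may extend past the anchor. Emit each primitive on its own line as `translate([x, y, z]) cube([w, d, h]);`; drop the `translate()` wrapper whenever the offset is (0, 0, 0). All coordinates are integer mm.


translate([367, 302, 0]) cube([2015, 137, 250]);


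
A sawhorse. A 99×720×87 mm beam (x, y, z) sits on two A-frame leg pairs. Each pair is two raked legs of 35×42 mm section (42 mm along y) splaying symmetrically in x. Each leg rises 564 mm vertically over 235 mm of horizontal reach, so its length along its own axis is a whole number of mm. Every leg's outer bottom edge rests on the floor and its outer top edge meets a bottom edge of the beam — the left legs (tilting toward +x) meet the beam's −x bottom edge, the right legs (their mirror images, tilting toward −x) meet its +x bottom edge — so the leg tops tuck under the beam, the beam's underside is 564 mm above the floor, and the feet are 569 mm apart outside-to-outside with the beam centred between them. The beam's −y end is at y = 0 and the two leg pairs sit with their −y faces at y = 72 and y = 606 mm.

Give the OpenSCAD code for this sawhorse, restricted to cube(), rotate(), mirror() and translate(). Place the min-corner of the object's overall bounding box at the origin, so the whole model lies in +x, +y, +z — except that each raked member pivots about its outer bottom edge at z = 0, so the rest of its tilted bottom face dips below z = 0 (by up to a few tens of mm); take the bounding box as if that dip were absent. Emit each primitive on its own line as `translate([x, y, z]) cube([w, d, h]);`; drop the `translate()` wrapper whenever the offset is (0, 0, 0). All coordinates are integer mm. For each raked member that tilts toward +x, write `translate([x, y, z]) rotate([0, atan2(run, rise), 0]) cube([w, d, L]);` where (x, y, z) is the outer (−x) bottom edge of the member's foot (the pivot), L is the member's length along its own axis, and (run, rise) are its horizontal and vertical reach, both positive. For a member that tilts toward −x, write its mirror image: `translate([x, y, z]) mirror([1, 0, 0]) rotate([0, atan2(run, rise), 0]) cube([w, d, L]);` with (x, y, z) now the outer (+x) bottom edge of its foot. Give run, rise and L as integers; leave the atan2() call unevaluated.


// leg length = √(235² + 564²) = 611
// right-leg outer foot x = 2·235 + 99 = 569
// beam min-corner = (235, 0, 564)
translate([235, 0, 564]) cube([99, 720, 87]);
translate([0, 72, 0]) rotate([0, atan2(235, 564), 0]) cube([35, 42, 611]);
translate([569, 72, 0]) mirror([1, 0, 0]) rotate([0, atan2(235, 564), 0]) cube([35, 42, 611]);
translate([0, 606, 0]) rotate([0, atan2(235, 564), 0]) cube([35, 42, 611]);
translate([569, 606, 0]) mirror([1, 0, 0]) rotate([0, atan2(235, 564), 0]) cube([35, 42, 611]);


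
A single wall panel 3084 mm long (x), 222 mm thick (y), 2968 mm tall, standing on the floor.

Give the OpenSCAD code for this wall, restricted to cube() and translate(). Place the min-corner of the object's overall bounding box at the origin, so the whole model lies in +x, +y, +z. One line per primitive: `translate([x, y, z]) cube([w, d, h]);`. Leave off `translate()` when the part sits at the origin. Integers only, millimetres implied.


cube([3084, 222, 2968]);


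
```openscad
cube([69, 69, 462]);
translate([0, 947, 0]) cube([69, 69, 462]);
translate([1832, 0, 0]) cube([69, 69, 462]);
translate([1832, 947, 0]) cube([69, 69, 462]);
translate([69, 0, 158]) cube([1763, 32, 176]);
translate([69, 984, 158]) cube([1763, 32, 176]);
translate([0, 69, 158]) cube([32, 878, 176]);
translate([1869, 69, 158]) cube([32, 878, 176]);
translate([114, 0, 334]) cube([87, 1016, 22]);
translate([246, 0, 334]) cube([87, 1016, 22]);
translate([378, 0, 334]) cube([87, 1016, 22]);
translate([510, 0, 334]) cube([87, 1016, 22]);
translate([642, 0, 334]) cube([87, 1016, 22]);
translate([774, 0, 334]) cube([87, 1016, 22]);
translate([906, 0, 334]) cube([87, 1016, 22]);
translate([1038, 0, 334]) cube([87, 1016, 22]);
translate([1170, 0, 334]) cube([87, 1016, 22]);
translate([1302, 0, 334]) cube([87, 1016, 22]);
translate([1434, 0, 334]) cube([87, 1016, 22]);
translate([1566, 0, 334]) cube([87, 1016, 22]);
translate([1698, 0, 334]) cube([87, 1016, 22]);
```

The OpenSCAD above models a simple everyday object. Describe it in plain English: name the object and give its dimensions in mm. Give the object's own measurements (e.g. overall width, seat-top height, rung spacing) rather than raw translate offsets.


A bed frame 1901 mm long (x) by 1016 mm wide (y). Four 69×69 mm corner posts, 462 mm tall, at the corners of the footprint. Four rails of 32 mm thickness and 176 mm height run between adjacent posts with their undersides at z = 158 mm, their outer faces flush with the outside of the frame (the two x-running rails run between the posts' inner faces; the two y-running rails run between the posts' inner faces). 13 slats, each 87 mm wide (x) and 22 mm thick, lie across the top of the two x-running rails, running the full 1016 mm width of the frame in y; along x they sit between the end posts with a 45 mm gap after the −x posts and between neighbouring slats, leaving 47 mm before the +x posts.


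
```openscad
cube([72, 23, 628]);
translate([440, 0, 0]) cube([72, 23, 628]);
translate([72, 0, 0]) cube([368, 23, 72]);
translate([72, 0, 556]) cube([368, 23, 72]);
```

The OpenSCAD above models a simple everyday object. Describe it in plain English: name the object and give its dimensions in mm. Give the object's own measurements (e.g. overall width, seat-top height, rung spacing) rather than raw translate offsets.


A rectangular picture frame lying in the x–z plane (depth along y). The opening is 368 mm wide (x) by 484 mm tall (z), surrounded by a border 72 mm wide on all four sides. The frame is 23 mm deep and is made of two full-height vertical stiles with two horizontal rails fitted between them.


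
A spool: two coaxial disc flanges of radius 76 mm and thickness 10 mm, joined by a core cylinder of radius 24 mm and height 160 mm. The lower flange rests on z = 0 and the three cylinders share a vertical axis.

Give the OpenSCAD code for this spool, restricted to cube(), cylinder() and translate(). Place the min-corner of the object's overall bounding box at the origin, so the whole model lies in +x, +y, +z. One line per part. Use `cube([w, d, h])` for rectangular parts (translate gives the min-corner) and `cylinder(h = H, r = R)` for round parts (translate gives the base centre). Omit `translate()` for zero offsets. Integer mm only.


translate([76, 76, 0]) cylinder(h = 10, r = 76);
translate([76, 76, 10]) cylinder(h = 160, r = 24);
translate([76, 76, 170]) cylinder(h = 10, r = 76);


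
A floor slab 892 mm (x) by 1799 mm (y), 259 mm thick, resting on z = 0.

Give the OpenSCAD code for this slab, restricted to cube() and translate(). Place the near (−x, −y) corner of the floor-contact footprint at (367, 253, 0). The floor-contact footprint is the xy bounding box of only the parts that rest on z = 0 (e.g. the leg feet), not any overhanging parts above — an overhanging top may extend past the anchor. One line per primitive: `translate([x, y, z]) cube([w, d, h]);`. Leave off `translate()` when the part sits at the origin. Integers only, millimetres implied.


translate([367, 253, 0]) cube([892, 1799, 259]);


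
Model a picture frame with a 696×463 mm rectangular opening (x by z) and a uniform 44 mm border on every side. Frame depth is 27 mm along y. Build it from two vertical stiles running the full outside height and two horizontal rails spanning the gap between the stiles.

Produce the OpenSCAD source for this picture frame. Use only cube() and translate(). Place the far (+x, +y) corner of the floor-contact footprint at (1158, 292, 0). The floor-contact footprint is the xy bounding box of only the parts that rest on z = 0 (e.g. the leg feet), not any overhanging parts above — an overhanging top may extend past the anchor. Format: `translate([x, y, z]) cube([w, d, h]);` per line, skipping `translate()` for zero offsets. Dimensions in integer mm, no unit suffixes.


translate([374, 265, 0]) cube([44, 27, 551]);
translate([1114, 265, 0]) cube([44, 27, 551]);
translate([418, 265, 0]) cube([696, 27, 44]);
translate([418, 265, 507]) cube([696, 27, 44]);


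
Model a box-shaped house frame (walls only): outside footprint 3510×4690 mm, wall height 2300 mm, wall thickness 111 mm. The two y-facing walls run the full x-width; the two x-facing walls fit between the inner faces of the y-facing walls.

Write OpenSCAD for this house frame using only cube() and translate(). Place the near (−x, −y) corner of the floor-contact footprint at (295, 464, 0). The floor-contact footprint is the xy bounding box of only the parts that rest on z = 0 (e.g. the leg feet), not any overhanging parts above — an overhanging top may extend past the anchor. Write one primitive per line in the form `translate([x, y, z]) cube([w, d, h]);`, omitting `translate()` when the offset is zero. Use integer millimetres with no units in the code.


translate([295, 464, 0]) cube([3510, 111, 2300]);
translate([295, 5043, 0]) cube([3510, 111, 2300]);
translate([295, 575, 0]) cube([111, 4468, 2300]);
translate([3694, 575, 0]) cube([111, 4468, 2300]);


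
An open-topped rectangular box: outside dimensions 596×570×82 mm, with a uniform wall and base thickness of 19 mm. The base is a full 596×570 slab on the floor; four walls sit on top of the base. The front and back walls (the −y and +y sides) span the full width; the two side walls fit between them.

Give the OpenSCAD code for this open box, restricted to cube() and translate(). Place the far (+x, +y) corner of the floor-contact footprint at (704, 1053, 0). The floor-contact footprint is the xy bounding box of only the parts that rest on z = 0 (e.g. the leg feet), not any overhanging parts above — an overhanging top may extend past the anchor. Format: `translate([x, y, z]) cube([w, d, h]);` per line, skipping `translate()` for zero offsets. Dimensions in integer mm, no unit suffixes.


translate([108, 483, 0]) cube([596, 570, 19]);
translate([108, 483, 19]) cube([596, 19, 63]);
translate([108, 1034, 19]) cube([596, 19, 63]);
translate([108, 502, 19]) cube([19, 532, 63]);
translate([685, 502, 19]) cube([19, 532, 63]);


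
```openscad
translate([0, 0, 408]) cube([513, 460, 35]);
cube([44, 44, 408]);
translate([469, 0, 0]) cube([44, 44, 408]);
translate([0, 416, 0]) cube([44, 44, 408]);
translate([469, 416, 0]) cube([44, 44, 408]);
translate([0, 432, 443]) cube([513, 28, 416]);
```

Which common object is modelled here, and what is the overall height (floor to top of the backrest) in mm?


A chair. The overall height is 859 mm.

A slab on four corner posts with a tall panel at the back — a chair. The seat slab sits at z = 408 with thickness 35, and the 416 mm backrest starts at the seat top, so the overall height is 408 + 35 + 416 = 859 mm.


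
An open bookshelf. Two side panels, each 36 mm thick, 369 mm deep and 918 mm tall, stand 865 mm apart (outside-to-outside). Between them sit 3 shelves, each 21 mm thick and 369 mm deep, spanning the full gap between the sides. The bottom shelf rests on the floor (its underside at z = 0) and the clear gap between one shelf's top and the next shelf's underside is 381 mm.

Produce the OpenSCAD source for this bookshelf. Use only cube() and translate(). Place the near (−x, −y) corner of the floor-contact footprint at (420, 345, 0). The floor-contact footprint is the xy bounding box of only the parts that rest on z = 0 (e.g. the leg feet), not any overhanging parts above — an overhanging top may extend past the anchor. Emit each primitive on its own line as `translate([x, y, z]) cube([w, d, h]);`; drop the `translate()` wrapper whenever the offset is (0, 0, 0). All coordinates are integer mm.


translate([420, 345, 0]) cube([36, 369, 918]);
translate([1249, 345, 0]) cube([36, 369, 918]);
translate([456, 345, 0]) cube([793, 369, 21]);
translate([456, 345, 402]) cube([793, 369, 21]);
translate([456, 345, 804]) cube([793, 369, 21]);


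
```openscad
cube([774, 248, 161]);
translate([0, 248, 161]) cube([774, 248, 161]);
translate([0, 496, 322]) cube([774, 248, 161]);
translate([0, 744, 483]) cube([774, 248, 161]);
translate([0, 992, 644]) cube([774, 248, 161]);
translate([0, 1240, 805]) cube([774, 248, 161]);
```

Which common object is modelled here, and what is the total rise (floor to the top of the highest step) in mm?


A staircase. The total rise is 966 mm.

6 identical blocks, each offset up and back from the previous — a staircase. Each step is 161 mm tall and there are 6 of them, so the total rise is 6 × 161 = 966 mm.


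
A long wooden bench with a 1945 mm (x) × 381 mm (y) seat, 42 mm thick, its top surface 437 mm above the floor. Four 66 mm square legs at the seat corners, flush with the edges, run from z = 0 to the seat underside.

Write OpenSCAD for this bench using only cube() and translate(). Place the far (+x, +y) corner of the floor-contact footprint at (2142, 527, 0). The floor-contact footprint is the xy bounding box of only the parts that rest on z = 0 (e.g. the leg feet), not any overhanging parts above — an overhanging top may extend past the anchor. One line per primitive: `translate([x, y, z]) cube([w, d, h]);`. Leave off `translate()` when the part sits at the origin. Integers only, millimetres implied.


translate([197, 146, 395]) cube([1945, 381, 42]);
translate([197, 146, 0]) cube([66, 66, 395]);
translate([197, 461, 0]) cube([66, 66, 395]);
translate([2076, 146, 0]) cube([66, 66, 395]);
translate([2076, 461, 0]) cube([66, 66, 395]);


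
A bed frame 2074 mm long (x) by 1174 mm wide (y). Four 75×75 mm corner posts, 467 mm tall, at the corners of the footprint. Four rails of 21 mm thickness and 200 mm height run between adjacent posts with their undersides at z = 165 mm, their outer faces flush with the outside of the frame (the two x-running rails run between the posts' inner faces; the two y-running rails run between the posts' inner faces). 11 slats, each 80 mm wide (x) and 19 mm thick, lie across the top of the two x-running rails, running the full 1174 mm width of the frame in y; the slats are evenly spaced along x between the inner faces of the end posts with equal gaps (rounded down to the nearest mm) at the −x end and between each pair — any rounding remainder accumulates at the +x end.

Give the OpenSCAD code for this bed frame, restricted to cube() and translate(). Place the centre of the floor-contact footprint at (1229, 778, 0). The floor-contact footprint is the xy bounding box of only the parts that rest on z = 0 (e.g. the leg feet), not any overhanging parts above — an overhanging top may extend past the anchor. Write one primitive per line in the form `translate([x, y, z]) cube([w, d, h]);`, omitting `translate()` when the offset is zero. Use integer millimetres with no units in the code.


translate([192, 191, 0]) cube([75, 75, 467]);
translate([192, 1290, 0]) cube([75, 75, 467]);
translate([2191, 191, 0]) cube([75, 75, 467]);
translate([2191, 1290, 0]) cube([75, 75, 467]);
translate([267, 191, 165]) cube([1924, 21, 200]);
translate([267, 1344, 165]) cube([1924, 21, 200]);
translate([192, 266, 165]) cube([21, 1024, 200]);
translate([2245, 266, 165]) cube([21, 1024, 200]);
translate([354, 191, 365]) cube([80, 1174, 19]);
translate([521, 191, 365]) cube([80, 1174, 19]);
translate([688, 191, 365]) cube([80, 1174, 19]);
translate([855, 191, 365]) cube([80, 1174, 19]);
translate([1022, 191, 365]) cube([80, 1174, 19]);
translate([1189, 191, 365]) cube([80, 1174, 19]);
translate([1356, 191, 365]) cube([80, 1174, 19]);
translate([1523, 191, 365]) cube([80, 1174, 19]);
translate([1690, 191, 365]) cube([80, 1174, 19]);
translate([1857, 191, 365]) cube([80, 1174, 19]);
translate([2024, 191, 365]) cube([80, 1174, 19]);


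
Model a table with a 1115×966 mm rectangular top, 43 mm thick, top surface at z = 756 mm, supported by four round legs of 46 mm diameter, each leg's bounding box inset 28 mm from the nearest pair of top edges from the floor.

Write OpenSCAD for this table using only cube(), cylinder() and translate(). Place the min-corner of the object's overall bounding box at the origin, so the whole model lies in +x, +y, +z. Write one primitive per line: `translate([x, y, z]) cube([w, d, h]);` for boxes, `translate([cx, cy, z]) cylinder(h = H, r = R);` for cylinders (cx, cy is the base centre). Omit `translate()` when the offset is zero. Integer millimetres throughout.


// leg_h = 756 - 43 = 713
translate([0, 0, 713]) cube([1115, 966, 43]);
translate([51, 51, 0]) cylinder(h = 713, r = 23);
translate([1064, 51, 0]) cylinder(h = 713, r = 23);
translate([51, 915, 0]) cylinder(h = 713, r = 23);
translate([1064, 915, 0]) cylinder(h = 713, r = 23);


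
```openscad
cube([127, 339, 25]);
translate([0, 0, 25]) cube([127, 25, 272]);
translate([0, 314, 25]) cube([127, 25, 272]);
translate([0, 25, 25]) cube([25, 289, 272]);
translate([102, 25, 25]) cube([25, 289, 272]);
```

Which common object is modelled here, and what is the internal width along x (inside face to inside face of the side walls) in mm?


An open box. The internal width is 77 mm.

A 127×339 base slab with four walls standing on it — an open box. The base is 127 mm wide and the walls are 25 mm thick, so the internal width is 127 − 2 × 25 = 77 mm.


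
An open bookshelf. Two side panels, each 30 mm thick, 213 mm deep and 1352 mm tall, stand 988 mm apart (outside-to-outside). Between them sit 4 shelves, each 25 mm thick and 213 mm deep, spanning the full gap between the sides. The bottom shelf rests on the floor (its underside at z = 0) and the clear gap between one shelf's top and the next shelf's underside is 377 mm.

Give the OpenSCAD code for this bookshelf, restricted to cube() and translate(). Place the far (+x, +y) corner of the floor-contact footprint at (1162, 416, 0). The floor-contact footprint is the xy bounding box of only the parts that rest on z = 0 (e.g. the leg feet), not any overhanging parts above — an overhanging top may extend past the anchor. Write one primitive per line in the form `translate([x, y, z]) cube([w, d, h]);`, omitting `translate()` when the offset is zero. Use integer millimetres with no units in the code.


translate([174, 203, 0]) cube([30, 213, 1352]);
translate([1132, 203, 0]) cube([30, 213, 1352]);
translate([204, 203, 0]) cube([928, 213, 25]);
translate([204, 203, 402]) cube([928, 213, 25]);
translate([204, 203, 804]) cube([928, 213, 25]);
translate([204, 203, 1206]) cube([928, 213, 25]);


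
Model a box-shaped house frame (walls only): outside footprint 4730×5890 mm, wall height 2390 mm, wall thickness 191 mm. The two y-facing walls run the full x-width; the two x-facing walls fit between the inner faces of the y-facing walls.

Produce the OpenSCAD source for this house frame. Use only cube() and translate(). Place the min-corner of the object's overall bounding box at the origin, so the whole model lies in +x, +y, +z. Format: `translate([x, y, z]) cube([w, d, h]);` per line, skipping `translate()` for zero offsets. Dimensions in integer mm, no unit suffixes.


cube([4730, 191, 2390]);
translate([0, 5699, 0]) cube([4730, 191, 2390]);
translate([0, 191, 0]) cube([191, 5508, 2390]);
translate([4539, 191, 0]) cube([191, 5508, 2390]);


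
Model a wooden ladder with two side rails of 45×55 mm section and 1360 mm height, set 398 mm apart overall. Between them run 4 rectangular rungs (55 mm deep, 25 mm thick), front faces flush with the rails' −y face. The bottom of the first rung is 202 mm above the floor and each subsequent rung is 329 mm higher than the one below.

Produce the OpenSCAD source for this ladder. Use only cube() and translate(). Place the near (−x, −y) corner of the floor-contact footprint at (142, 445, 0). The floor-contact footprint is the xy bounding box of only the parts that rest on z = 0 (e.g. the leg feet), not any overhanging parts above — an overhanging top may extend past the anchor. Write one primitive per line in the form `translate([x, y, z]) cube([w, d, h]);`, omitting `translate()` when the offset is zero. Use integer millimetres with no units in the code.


translate([142, 445, 0]) cube([45, 55, 1360]);
translate([495, 445, 0]) cube([45, 55, 1360]);
translate([187, 445, 202]) cube([308, 55, 25]);
translate([187, 445, 531]) cube([308, 55, 25]);
translate([187, 445, 860]) cube([308, 55, 25]);
translate([187, 445, 1189]) cube([308, 55, 25]);


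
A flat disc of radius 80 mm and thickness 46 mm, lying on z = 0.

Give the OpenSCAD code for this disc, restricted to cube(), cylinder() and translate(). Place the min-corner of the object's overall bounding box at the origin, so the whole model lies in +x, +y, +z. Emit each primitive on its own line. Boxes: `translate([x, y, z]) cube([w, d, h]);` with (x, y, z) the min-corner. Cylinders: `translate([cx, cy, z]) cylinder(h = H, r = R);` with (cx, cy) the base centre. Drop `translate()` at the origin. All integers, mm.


translate([80, 80, 0]) cylinder(h = 46, r = 80);


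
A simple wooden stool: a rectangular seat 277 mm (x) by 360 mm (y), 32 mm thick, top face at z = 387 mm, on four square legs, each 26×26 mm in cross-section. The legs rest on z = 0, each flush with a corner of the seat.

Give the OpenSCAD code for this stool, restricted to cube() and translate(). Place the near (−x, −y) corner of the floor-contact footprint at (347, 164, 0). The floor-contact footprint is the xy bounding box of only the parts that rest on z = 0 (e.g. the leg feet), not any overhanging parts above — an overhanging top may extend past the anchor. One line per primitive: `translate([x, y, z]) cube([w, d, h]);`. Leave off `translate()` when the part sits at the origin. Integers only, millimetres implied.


// leg_h = 387 - 32 = 355
translate([347, 164, 355]) cube([277, 360, 32]);
translate([347, 164, 0]) cube([26, 26, 355]);
translate([598, 164, 0]) cube([26, 26, 355]);
translate([347, 498, 0]) cube([26, 26, 355]);
translate([598, 498, 0]) cube([26, 26, 355]);


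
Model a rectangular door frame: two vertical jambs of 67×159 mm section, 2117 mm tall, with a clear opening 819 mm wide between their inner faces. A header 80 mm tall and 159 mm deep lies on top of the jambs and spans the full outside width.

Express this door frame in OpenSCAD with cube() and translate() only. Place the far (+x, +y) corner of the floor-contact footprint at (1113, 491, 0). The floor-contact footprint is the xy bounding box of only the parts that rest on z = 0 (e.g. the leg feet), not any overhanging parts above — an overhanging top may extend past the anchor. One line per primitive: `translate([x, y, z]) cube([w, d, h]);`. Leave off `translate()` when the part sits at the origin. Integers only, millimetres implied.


translate([160, 332, 0]) cube([67, 159, 2117]);
translate([1046, 332, 0]) cube([67, 159, 2117]);
translate([160, 332, 2117]) cube([953, 159, 80]);


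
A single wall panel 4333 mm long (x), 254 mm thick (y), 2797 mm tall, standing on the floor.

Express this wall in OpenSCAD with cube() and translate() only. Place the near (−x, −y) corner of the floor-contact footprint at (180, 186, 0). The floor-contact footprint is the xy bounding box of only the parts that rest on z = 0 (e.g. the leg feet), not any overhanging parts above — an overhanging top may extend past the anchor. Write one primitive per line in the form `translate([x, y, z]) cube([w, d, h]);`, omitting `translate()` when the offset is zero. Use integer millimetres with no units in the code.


translate([180, 186, 0]) cube([4333, 254, 2797]);


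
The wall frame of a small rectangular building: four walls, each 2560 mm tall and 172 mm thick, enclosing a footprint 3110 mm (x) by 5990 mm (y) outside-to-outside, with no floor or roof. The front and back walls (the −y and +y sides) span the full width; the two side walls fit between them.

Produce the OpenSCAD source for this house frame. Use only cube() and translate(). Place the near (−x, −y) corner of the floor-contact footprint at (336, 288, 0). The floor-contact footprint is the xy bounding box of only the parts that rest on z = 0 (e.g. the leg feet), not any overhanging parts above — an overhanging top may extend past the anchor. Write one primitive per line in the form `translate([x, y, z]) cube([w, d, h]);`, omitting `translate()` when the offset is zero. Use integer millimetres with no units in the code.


translate([336, 288, 0]) cube([3110, 172, 2560]);
translate([336, 6106, 0]) cube([3110, 172, 2560]);
translate([336, 460, 0]) cube([172, 5646, 2560]);
translate([3274, 460, 0]) cube([172, 5646, 2560]);


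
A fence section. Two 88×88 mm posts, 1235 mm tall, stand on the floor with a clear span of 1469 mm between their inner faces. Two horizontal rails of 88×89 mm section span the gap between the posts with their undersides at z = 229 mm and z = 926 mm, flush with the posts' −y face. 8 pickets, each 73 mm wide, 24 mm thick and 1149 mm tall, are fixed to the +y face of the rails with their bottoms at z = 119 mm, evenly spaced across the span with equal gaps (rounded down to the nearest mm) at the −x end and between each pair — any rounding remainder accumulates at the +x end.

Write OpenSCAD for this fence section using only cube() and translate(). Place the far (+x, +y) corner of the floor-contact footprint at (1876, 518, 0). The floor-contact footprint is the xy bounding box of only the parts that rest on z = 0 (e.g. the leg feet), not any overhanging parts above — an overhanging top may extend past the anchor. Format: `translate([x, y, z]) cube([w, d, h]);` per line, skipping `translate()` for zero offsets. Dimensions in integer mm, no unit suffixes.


translate([231, 430, 0]) cube([88, 88, 1235]);
translate([1788, 430, 0]) cube([88, 88, 1235]);
translate([319, 430, 229]) cube([1469, 88, 89]);
translate([319, 430, 926]) cube([1469, 88, 89]);
translate([417, 518, 119]) cube([73, 24, 1149]);
translate([588, 518, 119]) cube([73, 24, 1149]);
translate([759, 518, 119]) cube([73, 24, 1149]);
translate([930, 518, 119]) cube([73, 24, 1149]);
translate([1101, 518, 119]) cube([73, 24, 1149]);
translate([1272, 518, 119]) cube([73, 24, 1149]);
translate([1443, 518, 119]) cube([73, 24, 1149]);
translate([1614, 518, 119]) cube([73, 24, 1149]);


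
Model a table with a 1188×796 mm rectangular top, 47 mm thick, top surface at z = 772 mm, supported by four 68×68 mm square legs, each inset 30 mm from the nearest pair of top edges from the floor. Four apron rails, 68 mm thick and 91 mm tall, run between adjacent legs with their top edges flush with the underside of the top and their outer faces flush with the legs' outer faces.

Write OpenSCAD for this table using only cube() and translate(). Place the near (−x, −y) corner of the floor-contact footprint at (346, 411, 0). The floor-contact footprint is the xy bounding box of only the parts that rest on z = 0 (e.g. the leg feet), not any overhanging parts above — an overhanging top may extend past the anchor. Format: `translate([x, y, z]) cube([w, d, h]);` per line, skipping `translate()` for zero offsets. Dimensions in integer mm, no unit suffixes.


translate([316, 381, 725]) cube([1188, 796, 47]);
translate([346, 411, 0]) cube([68, 68, 725]);
translate([1406, 411, 0]) cube([68, 68, 725]);
translate([346, 1079, 0]) cube([68, 68, 725]);
translate([1406, 1079, 0]) cube([68, 68, 725]);
translate([414, 411, 634]) cube([992, 68, 91]);
translate([414, 1079, 634]) cube([992, 68, 91]);
translate([346, 479, 634]) cube([68, 600, 91]);
translate([1406, 479, 634]) cube([68, 600, 91]);


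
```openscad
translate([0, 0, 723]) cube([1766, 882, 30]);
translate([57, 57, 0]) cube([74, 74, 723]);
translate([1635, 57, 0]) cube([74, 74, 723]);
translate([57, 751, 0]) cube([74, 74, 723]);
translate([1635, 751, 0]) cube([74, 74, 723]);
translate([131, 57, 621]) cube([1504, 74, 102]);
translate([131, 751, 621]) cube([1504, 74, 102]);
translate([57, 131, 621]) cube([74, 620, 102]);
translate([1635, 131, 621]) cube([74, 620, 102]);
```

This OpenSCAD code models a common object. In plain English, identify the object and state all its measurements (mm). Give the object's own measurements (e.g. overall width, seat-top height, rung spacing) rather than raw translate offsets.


A table: top 1766 mm (x) × 882 mm (y), 30 mm thick, upper face at z = 753 mm, on four 74×74 mm square legs, each inset 57 mm from the nearest pair of top edges from z = 0 to the bottom of the top. Four apron rails, 74 mm thick and 102 mm tall, run between adjacent legs with their top edges flush with the underside of the top and their outer faces flush with the legs' outer faces.


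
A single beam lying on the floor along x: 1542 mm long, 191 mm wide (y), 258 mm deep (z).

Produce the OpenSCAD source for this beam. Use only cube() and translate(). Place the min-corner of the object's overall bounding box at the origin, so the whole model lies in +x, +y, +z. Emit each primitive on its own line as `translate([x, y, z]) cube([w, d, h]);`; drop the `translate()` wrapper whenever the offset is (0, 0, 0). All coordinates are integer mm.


cube([1542, 191, 258]);


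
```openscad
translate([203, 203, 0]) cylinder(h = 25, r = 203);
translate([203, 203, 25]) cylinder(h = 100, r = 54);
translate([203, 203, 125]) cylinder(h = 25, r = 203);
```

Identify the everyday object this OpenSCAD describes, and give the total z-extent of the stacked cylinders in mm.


A spool. The overall height is 150 mm.

Three coaxial cylinders, large–small–large — a spool. Two 25 mm flanges and a 100 mm core give 25 + 100 + 25 = 150 mm.


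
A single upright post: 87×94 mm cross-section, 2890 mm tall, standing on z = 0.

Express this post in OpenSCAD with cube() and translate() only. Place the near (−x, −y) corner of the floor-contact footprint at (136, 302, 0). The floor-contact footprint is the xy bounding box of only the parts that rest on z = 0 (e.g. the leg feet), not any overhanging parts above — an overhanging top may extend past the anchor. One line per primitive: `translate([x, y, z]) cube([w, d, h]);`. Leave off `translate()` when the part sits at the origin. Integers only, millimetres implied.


translate([136, 302, 0]) cube([87, 94, 2890]);


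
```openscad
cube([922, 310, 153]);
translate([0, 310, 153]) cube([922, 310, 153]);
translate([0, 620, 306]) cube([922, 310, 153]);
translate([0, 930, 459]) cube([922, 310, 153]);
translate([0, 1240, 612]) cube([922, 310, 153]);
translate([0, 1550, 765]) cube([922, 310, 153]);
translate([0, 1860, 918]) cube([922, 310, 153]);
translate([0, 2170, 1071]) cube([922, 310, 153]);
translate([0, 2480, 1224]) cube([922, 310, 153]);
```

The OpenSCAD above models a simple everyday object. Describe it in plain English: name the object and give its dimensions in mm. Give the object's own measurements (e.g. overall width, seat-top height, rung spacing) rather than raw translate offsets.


A straight staircase of 9 solid steps. Each step is 922 mm wide (x), 310 mm deep (y, the going) and 153 mm tall (the rise). The first step rests on the floor; each subsequent step sits one going further in +y and one rise higher in +z, directly behind and above the previous step with no overlap.


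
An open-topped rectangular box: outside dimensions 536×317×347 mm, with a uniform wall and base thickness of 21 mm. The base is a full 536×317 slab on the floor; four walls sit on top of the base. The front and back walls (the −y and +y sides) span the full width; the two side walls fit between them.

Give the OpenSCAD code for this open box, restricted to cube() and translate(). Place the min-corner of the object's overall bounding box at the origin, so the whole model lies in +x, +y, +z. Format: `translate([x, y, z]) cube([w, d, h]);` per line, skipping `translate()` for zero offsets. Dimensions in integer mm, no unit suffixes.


cube([536, 317, 21]);
translate([0, 0, 21]) cube([536, 21, 326]);
translate([0, 296, 21]) cube([536, 21, 326]);
translate([0, 21, 21]) cube([21, 275, 326]);
translate([515, 21, 21]) cube([21, 275, 326]);


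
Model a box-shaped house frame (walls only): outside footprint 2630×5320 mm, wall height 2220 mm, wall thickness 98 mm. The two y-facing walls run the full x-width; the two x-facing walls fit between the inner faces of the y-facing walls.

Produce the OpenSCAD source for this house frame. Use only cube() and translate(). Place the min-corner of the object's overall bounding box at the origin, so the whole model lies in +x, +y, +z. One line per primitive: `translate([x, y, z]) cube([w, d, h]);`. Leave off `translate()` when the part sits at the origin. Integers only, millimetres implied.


cube([2630, 98, 2220]);
translate([0, 5222, 0]) cube([2630, 98, 2220]);
translate([0, 98, 0]) cube([98, 5124, 2220]);
translate([2532, 98, 0]) cube([98, 5124, 2220]);


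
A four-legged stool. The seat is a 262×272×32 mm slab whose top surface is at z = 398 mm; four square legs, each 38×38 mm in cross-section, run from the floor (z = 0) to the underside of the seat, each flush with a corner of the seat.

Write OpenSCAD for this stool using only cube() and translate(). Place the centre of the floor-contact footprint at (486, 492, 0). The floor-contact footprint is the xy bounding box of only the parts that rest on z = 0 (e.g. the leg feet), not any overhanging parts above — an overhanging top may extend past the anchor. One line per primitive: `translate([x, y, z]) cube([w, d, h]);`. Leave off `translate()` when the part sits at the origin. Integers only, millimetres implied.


// leg_h = 398 - 32 = 366
translate([355, 356, 366]) cube([262, 272, 32]);
translate([355, 356, 0]) cube([38, 38, 366]);
translate([579, 356, 0]) cube([38, 38, 366]);
translate([355, 590, 0]) cube([38, 38, 366]);
translate([579, 590, 0]) cube([38, 38, 366]);


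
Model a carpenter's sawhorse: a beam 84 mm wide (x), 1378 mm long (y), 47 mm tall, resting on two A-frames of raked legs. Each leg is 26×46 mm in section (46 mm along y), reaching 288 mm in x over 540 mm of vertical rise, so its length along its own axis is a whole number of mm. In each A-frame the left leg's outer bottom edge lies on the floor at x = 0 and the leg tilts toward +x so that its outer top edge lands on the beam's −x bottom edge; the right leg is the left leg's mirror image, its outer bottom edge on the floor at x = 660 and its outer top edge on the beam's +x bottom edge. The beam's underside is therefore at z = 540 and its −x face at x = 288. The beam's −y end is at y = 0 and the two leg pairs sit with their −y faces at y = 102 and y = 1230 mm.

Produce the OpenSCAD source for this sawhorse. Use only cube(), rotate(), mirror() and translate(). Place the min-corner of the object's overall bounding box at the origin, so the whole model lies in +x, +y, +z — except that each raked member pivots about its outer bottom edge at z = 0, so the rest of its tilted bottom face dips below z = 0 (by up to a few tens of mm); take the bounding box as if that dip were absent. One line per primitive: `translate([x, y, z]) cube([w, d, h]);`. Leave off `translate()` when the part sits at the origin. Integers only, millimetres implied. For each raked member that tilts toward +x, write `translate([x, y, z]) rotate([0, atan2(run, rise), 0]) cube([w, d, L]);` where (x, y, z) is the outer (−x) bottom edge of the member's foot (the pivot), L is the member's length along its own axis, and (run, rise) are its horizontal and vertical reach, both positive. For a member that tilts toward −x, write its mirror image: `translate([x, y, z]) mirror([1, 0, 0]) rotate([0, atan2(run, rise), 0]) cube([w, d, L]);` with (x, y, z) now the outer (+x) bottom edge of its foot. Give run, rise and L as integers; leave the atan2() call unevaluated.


translate([288, 0, 540]) cube([84, 1378, 47]);
translate([0, 102, 0]) rotate([0, atan2(288, 540), 0]) cube([26, 46, 612]);
translate([660, 102, 0]) mirror([1, 0, 0]) rotate([0, atan2(288, 540), 0]) cube([26, 46, 612]);
translate([0, 1230, 0]) rotate([0, atan2(288, 540), 0]) cube([26, 46, 612]);
translate([660, 1230, 0]) mirror([1, 0, 0]) rotate([0, atan2(288, 540), 0]) cube([26, 46, 612]);


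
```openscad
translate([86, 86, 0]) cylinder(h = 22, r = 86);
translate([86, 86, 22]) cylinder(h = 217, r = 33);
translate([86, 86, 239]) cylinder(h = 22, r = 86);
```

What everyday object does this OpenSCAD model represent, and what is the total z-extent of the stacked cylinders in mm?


A spool. The overall height is 261 mm.

Three coaxial cylinders, large–small–large — a spool. Two 22 mm flanges and a 217 mm core give 22 + 217 + 22 = 261 mm.


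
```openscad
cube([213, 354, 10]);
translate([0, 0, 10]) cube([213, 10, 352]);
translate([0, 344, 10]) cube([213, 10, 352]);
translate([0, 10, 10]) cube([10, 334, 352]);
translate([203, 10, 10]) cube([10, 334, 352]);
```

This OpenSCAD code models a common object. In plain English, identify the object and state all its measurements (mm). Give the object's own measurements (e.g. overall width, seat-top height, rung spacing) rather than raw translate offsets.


An open-topped rectangular box: outside dimensions 213×354×362 mm, with a uniform wall and base thickness of 10 mm. The base is a full 213×354 slab on the floor; four walls sit on top of the base. The front and back walls (the −y and +y sides) span the full width; the two side walls fit between them.


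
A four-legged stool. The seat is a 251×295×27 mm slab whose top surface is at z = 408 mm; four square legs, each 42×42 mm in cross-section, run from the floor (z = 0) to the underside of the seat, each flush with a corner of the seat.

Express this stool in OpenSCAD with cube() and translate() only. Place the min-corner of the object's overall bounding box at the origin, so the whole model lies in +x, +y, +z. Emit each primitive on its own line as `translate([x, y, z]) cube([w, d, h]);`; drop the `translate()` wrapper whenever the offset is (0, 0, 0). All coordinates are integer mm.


// leg_h = 408 - 27 = 381
translate([0, 0, 381]) cube([251, 295, 27]);
cube([42, 42, 381]);
translate([209, 0, 0]) cube([42, 42, 381]);
translate([0, 253, 0]) cube([42, 42, 381]);
translate([209, 253, 0]) cube([42, 42, 381]);
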